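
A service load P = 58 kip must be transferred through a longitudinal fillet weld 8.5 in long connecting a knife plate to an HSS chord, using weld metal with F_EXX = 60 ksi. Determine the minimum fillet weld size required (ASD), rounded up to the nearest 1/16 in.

w = 9/16 in

Total weld length L = 8.5 in.
Required throat t_e = P × Ω / (0.6 F_EXX × L) = 58 × 2.0 / (0.6 × 60 × 8.5) = 0.3791 in.
Required leg w = t_e / 0.707 = 0.5362 in → use 9/16 in.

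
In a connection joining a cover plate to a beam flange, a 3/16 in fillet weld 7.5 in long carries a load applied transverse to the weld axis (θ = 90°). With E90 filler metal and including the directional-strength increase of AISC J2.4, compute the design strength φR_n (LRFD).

φR_n ≈ 60.4 kip

E90XX → F_EXX = 90 ksi.
t_e = 0.707 × 0.1875 = 0.1326 in; A_we = 0.1326 × 7.5 = 0.9942 in².
Directional factor: 1.0 + 0.5 sin^1.5(90°) = 1.5.
F_nw = 0.6 × 90 × 1.5 = 81 ksi.
φR_n = 0.75 × 81 × 0.9942 = 60.4 kip.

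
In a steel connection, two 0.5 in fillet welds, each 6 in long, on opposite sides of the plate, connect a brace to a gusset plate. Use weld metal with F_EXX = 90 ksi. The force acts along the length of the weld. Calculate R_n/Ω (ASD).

Effective throat t_e = 0.707 × 0.5 = 0.3535 in.
Total length L = 12 in; A_we = 0.3535 × 12 = 4.242 in².
F_nw = 0.6 F_EXX = 0.6 × 90 = 54 ksi.
R_n = 54 × 4.242 = 229.1 kip; R_n/Ω = 229.1/2.0 = 114.5 kip.

R_n/Ω ≈ 115 kip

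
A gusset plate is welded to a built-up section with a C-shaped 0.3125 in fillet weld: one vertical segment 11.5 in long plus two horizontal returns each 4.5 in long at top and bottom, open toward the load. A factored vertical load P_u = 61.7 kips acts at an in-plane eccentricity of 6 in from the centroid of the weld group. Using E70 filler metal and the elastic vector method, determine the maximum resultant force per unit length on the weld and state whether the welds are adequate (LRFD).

f_max ≈ 7.39 kip/in; NOT adequate

E70XX → F_EXX = 70 ksi.
Total weld length L_w = 20.5 in. Treat welds as unit-width lines.
Centroid: x̄ = 2×4.5×2.25 / 20.5 = 0.9878 in from the vertical weld.
Polar moment about centroid: J = I_x + I_y = [11.5³/12 + 2×4.5×5.75²] + [11.5×0.9878² + 2(4.5³/12 + 4.5×1.262²)] = 465 in³.
Direct shear f_v = P/L_w = 61.7 / 20.5 = 3.01 kip/in (vertical).
Torsion M = P·e = 61.7 × 6 = 370.2 kip·in.
Critical point at (x, y) = (3.512, 5.75) from centroid. f_tx = M·y/J = 4.577 kip/in; f_ty = M·x/J = 2.796 kip/in.
Resultant f_max = √[f_tx² + (f_v + f_ty)²] = √[4.577² + (3.01 + 2.796)²] = 7.393 kip/in.
Capacity per unit length: φr_n = 0.75 × 0.6 × 70 × (0.707 × 0.3125) = 6.96 kip/in.
7.393 > 6.96 → NOT adequate.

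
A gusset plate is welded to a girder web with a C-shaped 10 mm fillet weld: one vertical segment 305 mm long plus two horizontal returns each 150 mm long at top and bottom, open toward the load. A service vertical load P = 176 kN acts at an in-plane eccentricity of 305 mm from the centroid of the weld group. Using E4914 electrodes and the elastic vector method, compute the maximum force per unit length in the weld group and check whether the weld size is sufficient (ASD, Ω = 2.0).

f_max ≈ 1140 N/mm; NOT adequate

E49XX → F_EXX = 490 MPa.
Total weld length L_w = 605 mm. Treat welds as unit-width lines.
Centroid: x̄ = 2×150×75 / 605 = 37.19 mm from the vertical weld.
Polar moment about centroid: J = I_x + I_y = [305³/12 + 2×150×152.5²] + [305×37.19² + 2(150³/12 + 150×37.81²)] = 10750000 mm³.
Direct shear f_v = P/L_w = 176×10³ / 605 = 290.9 N/mm (vertical).
Torsion M = P·e = 176×10³ × 305 = 53680000 N·mm.
Critical point at (x, y) = (112.8, 152.5) from centroid. f_tx = M·y/J = 761.2 N/mm; f_ty = M·x/J = 563.1 N/mm.
Resultant f_max = √[f_tx² + (f_v + f_ty)²] = √[761.2² + (290.9 + 563.1)²] = 1144 N/mm.
Capacity per unit length: r_n/Ω = (1/2.0) × 0.6 × 490 × (0.707 × 10) = 1039 N/mm.
1144 > 1039 → NOT adequate.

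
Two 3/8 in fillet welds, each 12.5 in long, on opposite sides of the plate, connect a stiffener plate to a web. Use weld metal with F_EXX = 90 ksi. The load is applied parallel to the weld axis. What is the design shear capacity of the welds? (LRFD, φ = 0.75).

φR_n ≈ 268 kips

Effective throat t_e = 0.707 × 0.375 = 0.2651 in.
Total length L = 25 in; A_we = 0.2651 × 25 = 6.628 in².
F_nw = 0.6 F_EXX = 0.6 × 90 = 54 ksi.
φR_n = 0.75 × 54 × 6.628 = 268.4 kips.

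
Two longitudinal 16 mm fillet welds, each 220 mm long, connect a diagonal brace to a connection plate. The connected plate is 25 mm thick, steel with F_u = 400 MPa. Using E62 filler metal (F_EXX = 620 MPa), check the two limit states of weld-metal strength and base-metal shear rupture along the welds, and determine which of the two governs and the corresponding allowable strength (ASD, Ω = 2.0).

R_n/Ω ≈ 926 kN (weld metal governs)

t_e = 0.707 × 16 = 11.31 mm; L = 440 mm.
Weld metal: R_n/Ω = (1/2.0) × 0.6 × 620 × 11.31 × 440 × 10⁻³ = 925.8 kN.
Base metal (shear rupture): R_n/Ω = (1/2.0) × 0.6 × 400 × 25 × 440 × 10⁻³ = 1320 kN.
Governing: weld metal.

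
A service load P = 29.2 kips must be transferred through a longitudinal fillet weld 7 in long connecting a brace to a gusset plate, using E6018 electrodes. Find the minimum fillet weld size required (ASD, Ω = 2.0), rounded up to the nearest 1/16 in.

E60XX → F_EXX = 60 ksi.
Total weld length L = 7 in.
Required throat t_e = P × Ω / (0.6 F_EXX × L) = 29.2 × 2.0 / (0.6 × 60 × 7) = 0.2317 in.
Required leg w = t_e / 0.707 = 0.3278 in → use 3/8 in.

w = 3/8 in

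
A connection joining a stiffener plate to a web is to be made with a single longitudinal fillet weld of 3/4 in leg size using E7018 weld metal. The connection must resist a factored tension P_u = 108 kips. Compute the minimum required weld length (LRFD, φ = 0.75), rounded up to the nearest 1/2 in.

E70XX → F_EXX = 70 ksi.
Throat t_e = 0.707 × 0.75 = 0.5302 in.
φr_n = 0.75 × 0.6 × 70 × 0.5302 = 16.7 kips/in.
L_req = P_u / φr_n = 108 / 16.7 = 6.466 in total.
Round up → use L = 6.5 in.

L = 6.5 in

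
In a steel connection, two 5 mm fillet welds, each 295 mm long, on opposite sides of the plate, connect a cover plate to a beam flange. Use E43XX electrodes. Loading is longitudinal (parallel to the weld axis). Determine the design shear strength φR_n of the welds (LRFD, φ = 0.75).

φR_n ≈ 404 kN

E43XX → F_EXX = 430 MPa.
Effective throat t_e = 0.707 × 5 = 3.535 mm.
Total length L = 590 mm; A_we = 3.535 × 590 = 2086 mm².
F_nw = 0.6 F_EXX = 0.6 × 430 = 258 MPa.
φR_n = 0.75 × 258 × 2086 × 10⁻³ = 403.6 kN.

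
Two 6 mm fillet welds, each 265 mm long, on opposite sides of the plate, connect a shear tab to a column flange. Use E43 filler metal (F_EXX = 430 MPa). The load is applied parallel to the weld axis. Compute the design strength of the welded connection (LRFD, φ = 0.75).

φR_n ≈ 435 kN

Effective throat t_e = 0.707 × 6 = 4.242 mm.
Total length L = 530 mm; A_we = 4.242 × 530 = 2248 mm².
F_nw = 0.6 F_EXX = 0.6 × 430 = 258 MPa.
φR_n = 0.75 × 258 × 2248 × 10⁻³ = 435 kN.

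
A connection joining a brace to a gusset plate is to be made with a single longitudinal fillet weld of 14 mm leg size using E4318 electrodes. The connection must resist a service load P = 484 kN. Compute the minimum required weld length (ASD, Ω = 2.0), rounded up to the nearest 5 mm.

E43XX → F_EXX = 430 MPa.
Throat t_e = 0.707 × 14 = 9.898 mm.
r_n/Ω = (0.6 × 430 × 9.898) / 2.0 = 1277 N/mm = 1.277 kN/mm.
L_req = P / (r_n/Ω) = 484 / 1.277 = 379.1 mm total.
Round up → use L = 380 mm.

L = 380 mm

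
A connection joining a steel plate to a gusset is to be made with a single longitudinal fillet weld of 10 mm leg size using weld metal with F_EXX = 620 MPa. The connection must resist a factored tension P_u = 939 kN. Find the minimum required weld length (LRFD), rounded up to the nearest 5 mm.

Throat t_e = 0.707 × 10 = 7.07 mm.
φr_n = 0.75 × 0.6 × 620 × 7.07 × 10⁻³ = 1.973 kN/mm.
L_req = P_u / φr_n = 939 / 1.973 = 476 mm total.
Round up → use L = 480 mm.

L = 480 mm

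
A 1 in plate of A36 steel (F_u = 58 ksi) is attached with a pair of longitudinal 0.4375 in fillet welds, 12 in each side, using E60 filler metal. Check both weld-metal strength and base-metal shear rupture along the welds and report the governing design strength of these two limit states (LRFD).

φR_n ≈ 200 kips (weld metal governs)

E60XX → F_EXX = 60 ksi.
t_e = 0.707 × 0.4375 = 0.3093 in; L = 24 in.
Weld metal: φR_n = 0.75 × 0.6 × 60 × 0.3093 × 24 = 200.4 kips.
Base metal (shear rupture): φR_n = 0.75 × 0.6 × 58 × 1 × 24 = 626.4 kips.
Governing: weld metal.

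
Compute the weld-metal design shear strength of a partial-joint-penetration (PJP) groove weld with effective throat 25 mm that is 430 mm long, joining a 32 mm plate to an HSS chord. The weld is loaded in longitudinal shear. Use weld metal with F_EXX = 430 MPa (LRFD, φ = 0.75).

Effective throat (given) t_e = 25 mm.
A_we = 25 × 430 = 10750 mm².
F_nw = 0.6 F_EXX = 258 MPa.
φR_n = 0.75 × 258 × 10750 × 10⁻³ = 2080 kN.

φR_n ≈ 2080 kN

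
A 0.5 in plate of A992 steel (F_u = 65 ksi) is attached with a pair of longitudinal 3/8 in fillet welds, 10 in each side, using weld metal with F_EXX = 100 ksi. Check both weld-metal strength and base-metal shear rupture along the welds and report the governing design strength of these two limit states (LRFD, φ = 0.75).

φR_n ≈ 239 kip (weld metal governs)

t_e = 0.707 × 0.375 = 0.2651 in; L = 20 in.
Weld metal: φR_n = 0.75 × 0.6 × 100 × 0.2651 × 20 = 238.6 kip.
Base metal (shear rupture): φR_n = 0.75 × 0.6 × 65 × 0.5 × 20 = 292.5 kip.
Governing: weld metal.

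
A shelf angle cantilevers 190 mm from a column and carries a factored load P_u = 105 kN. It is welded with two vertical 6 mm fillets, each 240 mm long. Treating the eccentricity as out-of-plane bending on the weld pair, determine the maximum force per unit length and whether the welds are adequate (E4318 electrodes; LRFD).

f_max ≈ 1060 N/mm; NOT adequate

E43XX → F_EXX = 430 MPa.
L_w = 2 × 240 = 480 mm; section modulus (unit throat) S = 2 × L²/6 = 19200 mm².
Direct shear f_v = P/L_w = 105×10³/480 = 218.8 N/mm.
Moment M = P × e = 105×10³ × 190 = 19950000 N·mm; bending f_b = M/S = 1039 N/mm.
f_max = √(f_v² + f_b²) = √(218.8² + 1039²) = 1062 N/mm.
φr_n = 0.75 × 0.6 × 430 × (0.707 × 6) = 820.8 N/mm → NOT adequate.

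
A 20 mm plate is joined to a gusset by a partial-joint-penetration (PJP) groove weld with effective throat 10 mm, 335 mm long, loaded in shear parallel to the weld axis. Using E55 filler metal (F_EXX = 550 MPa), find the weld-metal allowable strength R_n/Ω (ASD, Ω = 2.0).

R_n/Ω ≈ 553 kN

Effective throat (given) t_e = 10 mm.
A_we = 10 × 335 = 3350 mm².
F_nw = 0.6 F_EXX = 330 MPa.
R_n/Ω = (330 × 3350) / 2.0 × 10⁻³ = 552.8 kN.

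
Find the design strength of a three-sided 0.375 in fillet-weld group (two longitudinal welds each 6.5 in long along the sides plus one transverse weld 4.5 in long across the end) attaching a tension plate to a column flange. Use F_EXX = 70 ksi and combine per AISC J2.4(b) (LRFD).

φR_n ≈ 149 kip

t_e = 0.707 × 0.375 = 0.2651 in.
R_nwl = 0.6 × 70 × 0.2651 × 13 = 144.8 kip (longitudinal, 2 welds).
R_nwt = 0.6 × 70 × 0.2651 × 4.5 = 50.11 kip (transverse, base value).
(i) R_nwl + R_nwt = 194.9 kip; (ii) 0.85 R_nwl + 1.5 R_nwt = 198.2 kip.
R_n = max = 198.2 kip [governs: (ii)]; φR_n = 148.7 kip.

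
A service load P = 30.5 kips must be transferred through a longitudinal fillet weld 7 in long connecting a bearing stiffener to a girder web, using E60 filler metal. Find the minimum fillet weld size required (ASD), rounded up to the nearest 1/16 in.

w = 3/8 in

E60XX → F_EXX = 60 ksi.
Total weld length L = 7 in.
Required throat t_e = P × Ω / (0.6 F_EXX × L) = 30.5 × 2.0 / (0.6 × 60 × 7) = 0.2421 in.
Required leg w = t_e / 0.707 = 0.3424 in → use 3/8 in.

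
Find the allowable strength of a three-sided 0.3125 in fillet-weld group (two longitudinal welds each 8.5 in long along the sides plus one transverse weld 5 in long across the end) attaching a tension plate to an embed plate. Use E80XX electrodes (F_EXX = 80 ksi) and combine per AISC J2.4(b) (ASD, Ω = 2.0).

t_e = 0.707 × 0.3125 = 0.2209 in.
R_nwl = 0.6 × 80 × 0.2209 × 17 = 180.3 kips (longitudinal, 2 welds).
R_nwt = 0.6 × 80 × 0.2209 × 5 = 53.02 kips (transverse, base value).
(i) R_nwl + R_nwt = 233.3 kips; (ii) 0.85 R_nwl + 1.5 R_nwt = 232.8 kips.
R_n = max = 233.3 kips [governs: (i)]; R_n/Ω = 116.7 kips.

R_n/Ω ≈ 117 kips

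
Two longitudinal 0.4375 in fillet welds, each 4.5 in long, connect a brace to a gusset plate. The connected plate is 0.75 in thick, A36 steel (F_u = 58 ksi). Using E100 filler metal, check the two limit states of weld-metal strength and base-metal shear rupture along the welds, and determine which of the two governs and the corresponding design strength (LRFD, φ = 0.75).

φR_n ≈ 125 kip (weld metal governs)

E100XX → F_EXX = 100 ksi.
t_e = 0.707 × 0.4375 = 0.3093 in; L = 9 in.
Weld metal: φR_n = 0.75 × 0.6 × 100 × 0.3093 × 9 = 125.3 kip.
Base metal (shear rupture): φR_n = 0.75 × 0.6 × 58 × 0.75 × 9 = 176.2 kip.
Governing: weld metal.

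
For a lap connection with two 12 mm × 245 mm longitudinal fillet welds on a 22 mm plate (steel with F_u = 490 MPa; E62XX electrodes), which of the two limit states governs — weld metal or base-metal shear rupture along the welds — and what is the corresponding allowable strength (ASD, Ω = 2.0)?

R_n/Ω ≈ 773 kN (weld metal governs)

E62XX → F_EXX = 620 MPa.
t_e = 0.707 × 12 = 8.484 mm; L = 490 mm.
Weld metal: R_n/Ω = (1/2.0) × 0.6 × 620 × 8.484 × 490 × 10⁻³ = 773.2 kN.
Base metal (shear rupture): R_n/Ω = (1/2.0) × 0.6 × 490 × 22 × 490 × 10⁻³ = 1585 kN.
Governing: weld metal.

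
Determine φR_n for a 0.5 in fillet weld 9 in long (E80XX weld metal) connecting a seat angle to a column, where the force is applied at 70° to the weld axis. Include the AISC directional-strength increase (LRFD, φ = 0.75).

E80XX → F_EXX = 80 ksi.
t_e = 0.707 × 0.5 = 0.3535 in; A_we = 0.3535 × 9 = 3.181 in².
Directional factor: 1.0 + 0.5 sin^1.5(70°) = 1.455.
F_nw = 0.6 × 80 × 1.455 = 69.86 ksi.
φR_n = 0.75 × 69.86 × 3.181 = 166.7 kips.

φR_n ≈ 167 kips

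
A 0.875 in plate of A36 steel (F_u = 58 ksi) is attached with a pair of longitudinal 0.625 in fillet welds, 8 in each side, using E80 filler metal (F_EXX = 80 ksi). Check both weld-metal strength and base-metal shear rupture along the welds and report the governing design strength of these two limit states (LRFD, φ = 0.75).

φR_n ≈ 255 kip (weld metal governs)

t_e = 0.707 × 0.625 = 0.4419 in; L = 16 in.
Weld metal: φR_n = 0.75 × 0.6 × 80 × 0.4419 × 16 = 254.5 kip.
Base metal (shear rupture): φR_n = 0.75 × 0.6 × 58 × 0.875 × 16 = 365.4 kip.
Governing: weld metal.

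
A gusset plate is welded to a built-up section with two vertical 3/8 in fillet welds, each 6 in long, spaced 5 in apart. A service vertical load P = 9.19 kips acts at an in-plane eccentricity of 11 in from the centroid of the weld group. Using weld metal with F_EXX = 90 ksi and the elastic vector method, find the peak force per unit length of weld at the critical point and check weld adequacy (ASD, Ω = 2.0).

f_max ≈ 4.09 kip/in; adequate

Total weld length L_w = 12 in. Treat welds as unit-width lines.
Polar moment about centroid: J = 2[d³/12 + d(b/2)²] = 2[6³/12 + 6×2.5²] = 111 in³.
Direct shear f_v = P/L_w = 9.19 / 12 = 0.7658 kip/in (vertical).
Torsion M = P·e = 9.19 × 11 = 101.09 kip·in.
Critical point at (x, y) = (2.5, 3) from centroid. f_tx = M·y/J = 2.732 kip/in; f_ty = M·x/J = 2.277 kip/in.
Resultant f_max = √[f_tx² + (f_v + f_ty)²] = √[2.732² + (0.7658 + 2.277)²] = 4.089 kip/in.
Capacity per unit length: r_n/Ω = (1/2.0) × 0.6 × 90 × (0.707 × 0.375) = 7.158 kip/in.
4.089 ≤ 7.158 → adequate.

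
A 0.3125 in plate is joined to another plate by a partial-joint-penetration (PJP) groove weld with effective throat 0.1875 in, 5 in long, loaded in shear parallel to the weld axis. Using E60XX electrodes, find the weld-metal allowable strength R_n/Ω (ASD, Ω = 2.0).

R_n/Ω ≈ 16.9 kips

E60XX → F_EXX = 60 ksi.
Effective throat (given) t_e = 0.1875 in.
A_we = 0.1875 × 5 = 0.9375 in².
F_nw = 0.6 F_EXX = 36 ksi.
R_n/Ω = (36 × 0.9375) / 2.0 = 16.88 kips.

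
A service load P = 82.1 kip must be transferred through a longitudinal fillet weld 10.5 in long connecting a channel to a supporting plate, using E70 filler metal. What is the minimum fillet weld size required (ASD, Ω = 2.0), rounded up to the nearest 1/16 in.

E70XX → F_EXX = 70 ksi.
Total weld length L = 10.5 in.
Required throat t_e = P × Ω / (0.6 F_EXX × L) = 82.1 × 2.0 / (0.6 × 70 × 10.5) = 0.3723 in.
Required leg w = t_e / 0.707 = 0.5266 in → use 9/16 in.

w = 9/16 in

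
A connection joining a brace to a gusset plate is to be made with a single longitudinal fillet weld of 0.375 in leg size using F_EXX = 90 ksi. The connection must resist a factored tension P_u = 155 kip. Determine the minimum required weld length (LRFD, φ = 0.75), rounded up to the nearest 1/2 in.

Throat t_e = 0.707 × 0.375 = 0.2651 in.
φr_n = 0.75 × 0.6 × 90 × 0.2651 = 10.74 kip/in.
L_req = P_u / φr_n = 155 / 10.74 = 14.44 in total.
Round up → use L = 14.5 in.

L = 14.5 in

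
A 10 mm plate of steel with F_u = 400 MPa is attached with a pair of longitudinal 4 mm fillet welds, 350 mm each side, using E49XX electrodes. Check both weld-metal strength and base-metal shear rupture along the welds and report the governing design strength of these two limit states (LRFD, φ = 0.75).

φR_n ≈ 437 kN (weld metal governs)

E49XX → F_EXX = 490 MPa.
t_e = 0.707 × 4 = 2.828 mm; L = 700 mm.
Weld metal: φR_n = 0.75 × 0.6 × 490 × 2.828 × 700 × 10⁻³ = 436.5 kN.
Base metal (shear rupture): φR_n = 0.75 × 0.6 × 400 × 10 × 700 × 10⁻³ = 1260 kN.
Governing: weld metal.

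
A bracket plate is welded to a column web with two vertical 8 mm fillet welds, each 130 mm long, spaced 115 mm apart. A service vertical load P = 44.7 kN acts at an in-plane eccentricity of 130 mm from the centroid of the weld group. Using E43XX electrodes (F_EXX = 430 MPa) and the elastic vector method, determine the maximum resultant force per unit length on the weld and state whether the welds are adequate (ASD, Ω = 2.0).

f_max ≈ 541 N/mm; adequate

Total weld length L_w = 260 mm. Treat welds as unit-width lines.
Polar moment about centroid: J = 2[d³/12 + d(b/2)²] = 2[130³/12 + 130×57.5²] = 1226000 mm³.
Direct shear f_v = P/L_w = 44.7×10³ / 260 = 171.9 N/mm (vertical).
Torsion M = P·e = 44.7×10³ × 130 = 5811000 N·mm.
Critical point at (x, y) = (57.5, 65) from centroid. f_tx = M·y/J = 308.1 N/mm; f_ty = M·x/J = 272.6 N/mm.
Resultant f_max = √[f_tx² + (f_v + f_ty)²] = √[308.1² + (171.9 + 272.6)²] = 540.9 N/mm.
Capacity per unit length: r_n/Ω = (1/2.0) × 0.6 × 430 × (0.707 × 8) = 729.6 N/mm.
540.9 ≤ 729.6 → adequate.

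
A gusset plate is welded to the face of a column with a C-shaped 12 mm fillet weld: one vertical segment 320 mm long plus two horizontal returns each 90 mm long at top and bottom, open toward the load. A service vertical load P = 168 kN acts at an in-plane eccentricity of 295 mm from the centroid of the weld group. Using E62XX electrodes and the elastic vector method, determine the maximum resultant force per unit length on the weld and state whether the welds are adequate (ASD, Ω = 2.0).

f_max ≈ 1310 N/mm; adequate

E62XX → F_EXX = 620 MPa.
Total weld length L_w = 500 mm. Treat welds as unit-width lines.
Centroid: x̄ = 2×90×45 / 500 = 16.2 mm from the vertical weld.
Polar moment about centroid: J = I_x + I_y = [320³/12 + 2×90×160²] + [320×16.2² + 2(90³/12 + 90×28.8²)] = 7693000 mm³.
Direct shear f_v = P/L_w = 168×10³ / 500 = 336 N/mm (vertical).
Torsion M = P·e = 168×10³ × 295 = 49560000 N·mm.
Critical point at (x, y) = (73.8, 160) from centroid. f_tx = M·y/J = 1031 N/mm; f_ty = M·x/J = 475.4 N/mm.
Resultant f_max = √[f_tx² + (f_v + f_ty)²] = √[1031² + (336 + 475.4)²] = 1312 N/mm.
Capacity per unit length: r_n/Ω = (1/2.0) × 0.6 × 620 × (0.707 × 12) = 1578 N/mm.
1312 ≤ 1578 → adequate.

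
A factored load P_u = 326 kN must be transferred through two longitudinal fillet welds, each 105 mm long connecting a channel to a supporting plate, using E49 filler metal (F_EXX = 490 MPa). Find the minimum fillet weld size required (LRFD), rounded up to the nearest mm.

Total weld length L = 210 mm.
Required throat t_e = P_u / (φ × 0.6 F_EXX × L) = 326 / (0.75 × 0.6 × 490 × 210 × 10⁻³) = 7.04 mm.
Required leg w = t_e / 0.707 = 9.958 mm → use 10 mm.

w = 10 mm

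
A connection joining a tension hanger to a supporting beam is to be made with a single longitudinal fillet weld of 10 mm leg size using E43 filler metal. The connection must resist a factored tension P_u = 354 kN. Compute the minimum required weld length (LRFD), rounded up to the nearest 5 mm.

L = 260 mm

E43XX → F_EXX = 430 MPa.
Throat t_e = 0.707 × 10 = 7.07 mm.
φr_n = 0.75 × 0.6 × 430 × 7.07 × 10⁻³ = 1.368 kN/mm.
L_req = P_u / φr_n = 354 / 1.368 = 258.8 mm total.
Round up → use L = 260 mm.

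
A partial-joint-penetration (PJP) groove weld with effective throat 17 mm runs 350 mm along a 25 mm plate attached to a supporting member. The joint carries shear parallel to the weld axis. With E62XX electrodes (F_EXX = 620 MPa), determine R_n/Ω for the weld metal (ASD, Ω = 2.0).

R_n/Ω ≈ 1110 kN

Effective throat (given) t_e = 17 mm.
A_we = 17 × 350 = 5950 mm².
F_nw = 0.6 F_EXX = 372 MPa.
R_n/Ω = (372 × 5950) / 2.0 × 10⁻³ = 1107 kN.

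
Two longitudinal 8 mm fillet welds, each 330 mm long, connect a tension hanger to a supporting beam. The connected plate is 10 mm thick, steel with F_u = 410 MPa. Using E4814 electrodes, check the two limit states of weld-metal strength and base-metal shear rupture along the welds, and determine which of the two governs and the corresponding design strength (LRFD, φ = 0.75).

φR_n ≈ 806 kN (weld metal governs)

E48XX → F_EXX = 480 MPa.
t_e = 0.707 × 8 = 5.656 mm; L = 660 mm.
Weld metal: φR_n = 0.75 × 0.6 × 480 × 5.656 × 660 × 10⁻³ = 806.3 kN.
Base metal (shear rupture): φR_n = 0.75 × 0.6 × 410 × 10 × 660 × 10⁻³ = 1218 kN.
Governing: weld metal.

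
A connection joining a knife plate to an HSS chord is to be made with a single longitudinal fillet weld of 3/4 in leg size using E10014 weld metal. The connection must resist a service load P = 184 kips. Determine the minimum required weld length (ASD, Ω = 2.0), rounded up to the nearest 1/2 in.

L = 12 in

E100XX → F_EXX = 100 ksi.
Throat t_e = 0.707 × 0.75 = 0.5302 in.
r_n/Ω = (0.6 × 100 × 0.5302) / 2.0 = 15.91 kip/in.
L_req = P / (r_n/Ω) = 184 / 15.91 = 11.57 in total.
Round up → use L = 12 in.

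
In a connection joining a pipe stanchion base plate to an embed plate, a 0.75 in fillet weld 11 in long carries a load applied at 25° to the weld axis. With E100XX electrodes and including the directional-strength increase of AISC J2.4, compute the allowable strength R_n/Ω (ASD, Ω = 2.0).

E100XX → F_EXX = 100 ksi.
t_e = 0.707 × 0.75 = 0.5302 in; A_we = 0.5302 × 11 = 5.833 in².
Directional factor: 1.0 + 0.5 sin^1.5(25°) = 1.137.
F_nw = 0.6 × 100 × 1.137 = 68.24 ksi.
R_n/Ω = (68.24 × 5.833) / 2.0 = 199 kips.

R_n/Ω ≈ 199 kips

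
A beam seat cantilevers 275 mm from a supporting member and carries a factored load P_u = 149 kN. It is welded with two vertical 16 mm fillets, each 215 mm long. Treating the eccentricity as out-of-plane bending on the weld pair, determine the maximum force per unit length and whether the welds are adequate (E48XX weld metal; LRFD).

E48XX → F_EXX = 480 MPa.
L_w = 2 × 215 = 430 mm; section modulus (unit throat) S = 2 × L²/6 = 15410 mm².
Direct shear f_v = P/L_w = 149×10³/430 = 346.5 N/mm.
Moment M = P × e = 149×10³ × 275 = 40975000 N·mm; bending f_b = M/S = 2659 N/mm.
f_max = √(f_v² + f_b²) = √(346.5² + 2659²) = 2682 N/mm.
φr_n = 0.75 × 0.6 × 480 × (0.707 × 16) = 2443 N/mm → NOT adequate.

f_max ≈ 2680 N/mm; NOT adequate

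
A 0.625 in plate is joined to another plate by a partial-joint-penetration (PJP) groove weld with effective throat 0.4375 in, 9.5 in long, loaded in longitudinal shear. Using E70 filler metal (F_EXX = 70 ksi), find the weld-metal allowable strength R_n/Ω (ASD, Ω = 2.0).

Effective throat (given) t_e = 0.4375 in.
A_we = 0.4375 × 9.5 = 4.156 in².
F_nw = 0.6 F_EXX = 42 ksi.
R_n/Ω = (42 × 4.156) / 2.0 = 87.28 kips.

R_n/Ω ≈ 87.3 kips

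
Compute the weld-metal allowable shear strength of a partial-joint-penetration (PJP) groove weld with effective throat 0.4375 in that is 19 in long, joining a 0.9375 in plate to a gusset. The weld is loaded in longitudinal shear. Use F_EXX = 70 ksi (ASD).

Effective throat (given) t_e = 0.4375 in.
A_we = 0.4375 × 19 = 8.312 in².
F_nw = 0.6 F_EXX = 42 ksi.
R_n/Ω = (42 × 8.312) / 2.0 = 174.6 kip.

R_n/Ω ≈ 175 kip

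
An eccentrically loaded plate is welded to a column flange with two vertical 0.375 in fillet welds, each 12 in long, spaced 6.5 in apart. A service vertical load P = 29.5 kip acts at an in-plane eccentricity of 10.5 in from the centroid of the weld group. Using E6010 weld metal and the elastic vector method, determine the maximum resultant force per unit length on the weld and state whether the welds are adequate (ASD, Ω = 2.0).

f_max ≈ 4.62 kip/in; adequate

E60XX → F_EXX = 60 ksi.
Total weld length L_w = 24 in. Treat welds as unit-width lines.
Polar moment about centroid: J = 2[d³/12 + d(b/2)²] = 2[12³/12 + 12×3.25²] = 541.5 in³.
Direct shear f_v = P/L_w = 29.5 / 24 = 1.229 kip/in (vertical).
Torsion M = P·e = 29.5 × 10.5 = 309.75 kip·in.
Critical point at (x, y) = (3.25, 6) from centroid. f_tx = M·y/J = 3.432 kip/in; f_ty = M·x/J = 1.859 kip/in.
Resultant f_max = √[f_tx² + (f_v + f_ty)²] = √[3.432² + (1.229 + 1.859)²] = 4.617 kip/in.
Capacity per unit length: r_n/Ω = (1/2.0) × 0.6 × 60 × (0.707 × 0.375) = 4.772 kip/in.
4.617 ≤ 4.772 → adequate.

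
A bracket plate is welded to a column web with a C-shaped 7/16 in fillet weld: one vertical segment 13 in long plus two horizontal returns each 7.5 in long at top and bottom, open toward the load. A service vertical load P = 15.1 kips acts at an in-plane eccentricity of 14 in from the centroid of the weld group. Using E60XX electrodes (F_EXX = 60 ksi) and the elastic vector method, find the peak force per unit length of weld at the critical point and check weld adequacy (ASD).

Total weld length L_w = 28 in. Treat welds as unit-width lines.
Centroid: x̄ = 2×7.5×3.75 / 28 = 2.009 in from the vertical weld.
Polar moment about centroid: J = I_x + I_y = [13³/12 + 2×7.5×6.5²] + [13×2.009² + 2(7.5³/12 + 7.5×1.741²)] = 985.1 in³.
Direct shear f_v = P/L_w = 15.1 / 28 = 0.5393 kip/in (vertical).
Torsion M = P·e = 15.1 × 14 = 211.4 kip·in.
Critical point at (x, y) = (5.491, 6.5) from centroid. f_tx = M·y/J = 1.395 kip/in; f_ty = M·x/J = 1.178 kip/in.
Resultant f_max = √[f_tx² + (f_v + f_ty)²] = √[1.395² + (0.5393 + 1.178)²] = 2.213 kip/in.
Capacity per unit length: r_n/Ω = (1/2.0) × 0.6 × 60 × (0.707 × 0.4375) = 5.568 kip/in.
2.213 ≤ 5.568 → adequate.

f_max ≈ 2.21 kip/in; adequate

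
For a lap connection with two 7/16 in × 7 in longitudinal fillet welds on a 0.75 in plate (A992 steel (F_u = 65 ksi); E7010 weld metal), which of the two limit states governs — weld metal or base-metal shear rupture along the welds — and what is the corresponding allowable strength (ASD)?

E70XX → F_EXX = 70 ksi.
t_e = 0.707 × 0.4375 = 0.3093 in; L = 14 in.
Weld metal: R_n/Ω = (1/2.0) × 0.6 × 70 × 0.3093 × 14 = 90.94 kip.
Base metal (shear rupture): R_n/Ω = (1/2.0) × 0.6 × 65 × 0.75 × 14 = 204.8 kip.
Governing: weld metal.

R_n/Ω ≈ 90.9 kip (weld metal governs)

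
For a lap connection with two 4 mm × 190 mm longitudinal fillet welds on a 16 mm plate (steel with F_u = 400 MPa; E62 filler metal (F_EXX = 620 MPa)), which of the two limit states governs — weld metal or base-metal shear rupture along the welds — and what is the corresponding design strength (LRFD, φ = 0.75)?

φR_n ≈ 300 kN (weld metal governs)

t_e = 0.707 × 4 = 2.828 mm; L = 380 mm.
Weld metal: φR_n = 0.75 × 0.6 × 620 × 2.828 × 380 × 10⁻³ = 299.8 kN.
Base metal (shear rupture): φR_n = 0.75 × 0.6 × 400 × 16 × 380 × 10⁻³ = 1094 kN.
Governing: weld metal.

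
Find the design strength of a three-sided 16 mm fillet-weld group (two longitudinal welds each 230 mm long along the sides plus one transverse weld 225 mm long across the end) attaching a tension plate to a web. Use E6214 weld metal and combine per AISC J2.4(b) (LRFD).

E62XX → F_EXX = 620 MPa.
t_e = 0.707 × 16 = 11.31 mm.
R_nwl = 0.6 × 620 × 11.31 × 460 × 10⁻³ = 1936 kN (longitudinal, 2 welds).
R_nwt = 0.6 × 620 × 11.31 × 225 × 10⁻³ = 946.8 kN (transverse, base value).
(i) R_nwl + R_nwt = 2883 kN; (ii) 0.85 R_nwl + 1.5 R_nwt = 3066 kN.
R_n = max = 3066 kN [governs: (ii)]; φR_n = 2299 kN.

φR_n ≈ 2300 kN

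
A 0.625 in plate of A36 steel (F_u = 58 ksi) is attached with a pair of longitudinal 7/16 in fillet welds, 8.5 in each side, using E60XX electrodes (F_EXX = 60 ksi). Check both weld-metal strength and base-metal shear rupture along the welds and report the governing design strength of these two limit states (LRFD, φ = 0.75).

t_e = 0.707 × 0.4375 = 0.3093 in; L = 17 in.
Weld metal: φR_n = 0.75 × 0.6 × 60 × 0.3093 × 17 = 142 kips.
Base metal (shear rupture): φR_n = 0.75 × 0.6 × 58 × 0.625 × 17 = 277.3 kips.
Governing: weld metal.

φR_n ≈ 142 kips (weld metal governs)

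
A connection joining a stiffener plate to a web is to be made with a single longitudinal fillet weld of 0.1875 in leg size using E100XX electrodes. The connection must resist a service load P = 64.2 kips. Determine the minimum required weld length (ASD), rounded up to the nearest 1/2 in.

E100XX → F_EXX = 100 ksi.
Throat t_e = 0.707 × 0.1875 = 0.1326 in.
r_n/Ω = (0.6 × 100 × 0.1326) / 2.0 = 3.977 kip/in.
L_req = P / (r_n/Ω) = 64.2 / 3.977 = 16.14 in total.
Round up → use L = 16.5 in.

L = 16.5 in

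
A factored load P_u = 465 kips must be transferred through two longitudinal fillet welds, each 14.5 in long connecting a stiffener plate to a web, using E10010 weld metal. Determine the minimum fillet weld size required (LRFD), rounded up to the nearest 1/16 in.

w = 9/16 in

E100XX → F_EXX = 100 ksi.
Total weld length L = 29 in.
Required throat t_e = P_u / (φ × 0.6 F_EXX × L) = 465 / (0.75 × 0.6 × 100 × 29) = 0.3563 in.
Required leg w = t_e / 0.707 = 0.504 in → use 9/16 in.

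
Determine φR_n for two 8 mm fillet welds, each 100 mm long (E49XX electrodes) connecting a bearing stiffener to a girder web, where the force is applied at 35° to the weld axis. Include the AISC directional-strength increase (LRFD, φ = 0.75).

E49XX → F_EXX = 490 MPa.
t_e = 0.707 × 8 = 5.656 mm; A_we = 5.656 × 200 = 1131 mm².
Directional factor: 1.0 + 0.5 sin^1.5(35°) = 1.217.
F_nw = 0.6 × 490 × 1.217 = 357.9 MPa.
φR_n = 0.75 × 357.9 × 1131 × 10⁻³ = 303.6 kN.

φR_n ≈ 304 kN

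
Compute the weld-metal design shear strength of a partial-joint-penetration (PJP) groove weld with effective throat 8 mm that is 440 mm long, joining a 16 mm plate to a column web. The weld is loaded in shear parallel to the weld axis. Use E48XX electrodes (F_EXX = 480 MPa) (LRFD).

Effective throat (given) t_e = 8 mm.
A_we = 8 × 440 = 3520 mm².
F_nw = 0.6 F_EXX = 288 MPa.
φR_n = 0.75 × 288 × 3520 × 10⁻³ = 760.3 kN.

φR_n ≈ 760 kN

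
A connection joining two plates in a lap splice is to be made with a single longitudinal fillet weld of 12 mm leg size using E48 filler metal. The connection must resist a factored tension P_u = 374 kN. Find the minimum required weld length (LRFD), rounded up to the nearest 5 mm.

E48XX → F_EXX = 480 MPa.
Throat t_e = 0.707 × 12 = 8.484 mm.
φr_n = 0.75 × 0.6 × 480 × 8.484 × 10⁻³ = 1.833 kN/mm.
L_req = P_u / φr_n = 374 / 1.833 = 204.1 mm total.
Round up → use L = 205 mm.

L = 205 mm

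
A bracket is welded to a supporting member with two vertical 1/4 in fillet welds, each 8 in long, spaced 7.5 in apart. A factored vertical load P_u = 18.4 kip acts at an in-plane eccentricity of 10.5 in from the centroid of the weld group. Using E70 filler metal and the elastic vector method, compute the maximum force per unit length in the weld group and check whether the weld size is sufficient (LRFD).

E70XX → F_EXX = 70 ksi.
Total weld length L_w = 16 in. Treat welds as unit-width lines.
Polar moment about centroid: J = 2[d³/12 + d(b/2)²] = 2[8³/12 + 8×3.75²] = 310.3 in³.
Direct shear f_v = P/L_w = 18.4 / 16 = 1.15 kip/in (vertical).
Torsion M = P·e = 18.4 × 10.5 = 193.2 kip·in.
Critical point at (x, y) = (3.75, 4) from centroid. f_tx = M·y/J = 2.49 kip/in; f_ty = M·x/J = 2.335 kip/in.
Resultant f_max = √[f_tx² + (f_v + f_ty)²] = √[2.49² + (1.15 + 2.335)²] = 4.283 kip/in.
Capacity per unit length: φr_n = 0.75 × 0.6 × 70 × (0.707 × 0.25) = 5.568 kip/in.
4.283 ≤ 5.568 → adequate.

f_max ≈ 4.28 kip/in; adequate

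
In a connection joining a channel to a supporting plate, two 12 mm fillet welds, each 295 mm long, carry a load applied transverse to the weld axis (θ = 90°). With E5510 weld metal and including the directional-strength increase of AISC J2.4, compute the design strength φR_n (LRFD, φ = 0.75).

E55XX → F_EXX = 550 MPa.
t_e = 0.707 × 12 = 8.484 mm; A_we = 8.484 × 590 = 5006 mm².
Directional factor: 1.0 + 0.5 sin^1.5(90°) = 1.5.
F_nw = 0.6 × 550 × 1.5 = 495 MPa.
φR_n = 0.75 × 495 × 5006 × 10⁻³ = 1858 kN.

φR_n ≈ 1860 kN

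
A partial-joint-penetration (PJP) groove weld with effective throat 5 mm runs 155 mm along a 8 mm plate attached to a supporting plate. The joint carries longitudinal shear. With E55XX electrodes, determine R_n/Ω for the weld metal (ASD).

E55XX → F_EXX = 550 MPa.
Effective throat (given) t_e = 5 mm.
A_we = 5 × 155 = 775 mm².
F_nw = 0.6 F_EXX = 330 MPa.
R_n/Ω = (330 × 775) / 2.0 × 10⁻³ = 127.9 kN.

R_n/Ω ≈ 128 kN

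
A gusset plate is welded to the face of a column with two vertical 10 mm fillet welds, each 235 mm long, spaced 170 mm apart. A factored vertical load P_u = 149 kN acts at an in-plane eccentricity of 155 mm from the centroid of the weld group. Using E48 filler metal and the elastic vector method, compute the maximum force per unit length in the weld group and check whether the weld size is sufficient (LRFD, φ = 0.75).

f_max ≈ 829 N/mm; adequate

E48XX → F_EXX = 480 MPa.
Total weld length L_w = 470 mm. Treat welds as unit-width lines.
Polar moment about centroid: J = 2[d³/12 + d(b/2)²] = 2[235³/12 + 235×85²] = 5559000 mm³.
Direct shear f_v = P/L_w = 149×10³ / 470 = 317 N/mm (vertical).
Torsion M = P·e = 149×10³ × 155 = 23095000 N·mm.
Critical point at (x, y) = (85, 117.5) from centroid. f_tx = M·y/J = 488.2 N/mm; f_ty = M·x/J = 353.2 N/mm.
Resultant f_max = √[f_tx² + (f_v + f_ty)²] = √[488.2² + (317 + 353.2)²] = 829.1 N/mm.
Capacity per unit length: φr_n = 0.75 × 0.6 × 480 × (0.707 × 10) = 1527 N/mm.
829.1 ≤ 1527 → adequate.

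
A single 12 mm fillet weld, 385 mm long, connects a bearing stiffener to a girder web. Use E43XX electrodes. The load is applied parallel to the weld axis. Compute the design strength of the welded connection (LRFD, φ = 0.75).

E43XX → F_EXX = 430 MPa.
Effective throat t_e = 0.707 × 12 = 8.484 mm.
Total length L = 385 mm; A_we = 8.484 × 385 = 3266 mm².
F_nw = 0.6 F_EXX = 0.6 × 430 = 258 MPa.
φR_n = 0.75 × 258 × 3266 × 10⁻³ = 632 kN.

φR_n ≈ 632 kN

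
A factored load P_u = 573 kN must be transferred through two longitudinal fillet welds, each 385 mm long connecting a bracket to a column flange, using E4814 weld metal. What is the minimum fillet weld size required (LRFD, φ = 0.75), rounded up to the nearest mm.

w = 5 mm

E48XX → F_EXX = 480 MPa.
Total weld length L = 770 mm.
Required throat t_e = P_u / (φ × 0.6 F_EXX × L) = 573 / (0.75 × 0.6 × 480 × 770 × 10⁻³) = 3.445 mm.
Required leg w = t_e / 0.707 = 4.873 mm → use 5 mm.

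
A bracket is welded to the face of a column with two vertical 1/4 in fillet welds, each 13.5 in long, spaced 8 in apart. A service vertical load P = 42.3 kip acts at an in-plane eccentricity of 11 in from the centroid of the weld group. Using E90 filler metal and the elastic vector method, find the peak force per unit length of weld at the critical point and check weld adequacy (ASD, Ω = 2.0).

f_max ≈ 5.31 kip/in; NOT adequate

E90XX → F_EXX = 90 ksi.
Total weld length L_w = 27 in. Treat welds as unit-width lines.
Polar moment about centroid: J = 2[d³/12 + d(b/2)²] = 2[13.5³/12 + 13.5×4²] = 842.1 in³.
Direct shear f_v = P/L_w = 42.3 / 27 = 1.567 kip/in (vertical).
Torsion M = P·e = 42.3 × 11 = 465.3 kip·in.
Critical point at (x, y) = (4, 6.75) from centroid. f_tx = M·y/J = 3.73 kip/in; f_ty = M·x/J = 2.21 kip/in.
Resultant f_max = √[f_tx² + (f_v + f_ty)²] = √[3.73² + (1.567 + 2.21)²] = 5.308 kip/in.
Capacity per unit length: r_n/Ω = (1/2.0) × 0.6 × 90 × (0.707 × 0.25) = 4.772 kip/in.
5.308 > 4.772 → NOT adequate.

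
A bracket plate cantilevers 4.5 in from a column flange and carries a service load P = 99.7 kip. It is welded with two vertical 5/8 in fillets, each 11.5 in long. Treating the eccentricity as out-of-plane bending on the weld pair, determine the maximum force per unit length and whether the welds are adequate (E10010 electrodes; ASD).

f_max ≈ 11.1 kip/in; adequate

E100XX → F_EXX = 100 ksi.
L_w = 2 × 11.5 = 23 in; section modulus (unit throat) S = 2 × L²/6 = 44.08 in².
Direct shear f_v = P/L_w = 99.7/23 = 4.335 kip/in.
Moment M = P × e = 99.7 × 4.5 = 448.65 kip·in; bending f_b = M/S = 10.18 kip/in.
f_max = √(f_v² + f_b²) = √(4.335² + 10.18²) = 11.06 kip/in.
r_n/Ω = (1/2.0) × 0.6 × 100 × (0.707 × 0.625) = 13.26 kip/in → adequate.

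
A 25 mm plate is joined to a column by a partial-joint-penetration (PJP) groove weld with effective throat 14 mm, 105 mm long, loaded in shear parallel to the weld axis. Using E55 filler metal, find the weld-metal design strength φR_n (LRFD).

φR_n ≈ 364 kN

E55XX → F_EXX = 550 MPa.
Effective throat (given) t_e = 14 mm.
A_we = 14 × 105 = 1470 mm².
F_nw = 0.6 F_EXX = 330 MPa.
φR_n = 0.75 × 330 × 1470 × 10⁻³ = 363.8 kN.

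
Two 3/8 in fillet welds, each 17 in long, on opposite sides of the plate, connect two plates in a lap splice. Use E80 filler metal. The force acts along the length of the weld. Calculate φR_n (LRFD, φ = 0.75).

φR_n ≈ 325 kip

E80XX → F_EXX = 80 ksi.
Effective throat t_e = 0.707 × 0.375 = 0.2651 in.
Total length L = 34 in; A_we = 0.2651 × 34 = 9.014 in².
F_nw = 0.6 F_EXX = 0.6 × 80 = 48 ksi.
φR_n = 0.75 × 48 × 9.014 = 324.5 kip.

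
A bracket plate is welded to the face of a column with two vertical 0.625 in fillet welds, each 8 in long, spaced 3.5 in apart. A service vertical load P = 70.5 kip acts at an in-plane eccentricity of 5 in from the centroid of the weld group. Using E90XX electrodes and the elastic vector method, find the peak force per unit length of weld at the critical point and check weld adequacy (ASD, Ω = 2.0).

f_max ≈ 13.8 kip/in; NOT adequate

E90XX → F_EXX = 90 ksi.
Total weld length L_w = 16 in. Treat welds as unit-width lines.
Polar moment about centroid: J = 2[d³/12 + d(b/2)²] = 2[8³/12 + 8×1.75²] = 134.3 in³.
Direct shear f_v = P/L_w = 70.5 / 16 = 4.406 kip/in (vertical).
Torsion M = P·e = 70.5 × 5 = 352.5 kip·in.
Critical point at (x, y) = (1.75, 4) from centroid. f_tx = M·y/J = 10.5 kip/in; f_ty = M·x/J = 4.592 kip/in.
Resultant f_max = √[f_tx² + (f_v + f_ty)²] = √[10.5² + (4.406 + 4.592)²] = 13.83 kip/in.
Capacity per unit length: r_n/Ω = (1/2.0) × 0.6 × 90 × (0.707 × 0.625) = 11.93 kip/in.
13.83 > 11.93 → NOT adequate.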